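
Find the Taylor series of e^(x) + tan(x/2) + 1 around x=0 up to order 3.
5·x^3/24 + x^2/2 + 3·x/2 + 2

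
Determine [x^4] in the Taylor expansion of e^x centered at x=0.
Expand to order 4: e^x = x^4/24 + x^3/6 + x^2/2 + x + 1 + O(x^5).
The coefficient of x^4 is 1/24.

Final answer: 1/24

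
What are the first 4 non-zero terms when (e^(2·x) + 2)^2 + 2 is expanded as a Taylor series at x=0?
16·x^3 + 16·x^2 + 12·x + 11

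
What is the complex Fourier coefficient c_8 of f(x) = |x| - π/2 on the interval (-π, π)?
Compute the real Fourier coefficients first: a_8 = 0, b_8 = 0.
Then c_8 = (a_8 − i·b_8)/2 = 0.

Final answer: 0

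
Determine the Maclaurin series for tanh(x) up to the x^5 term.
2·x^5/15 - x^3/3 + x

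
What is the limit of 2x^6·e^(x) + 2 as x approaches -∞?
The product is a 0·∞ indeterminate form at x → -∞.
Rewrite the product as 2x^6 / e^(-x) (an ∞/∞ form) and apply L'Hôpital, or use the standard hierarchy e^(|x|) ≫ |x^6| as x → -∞.
The indeterminate product → 0, so the limit = 2.

Final answer: 2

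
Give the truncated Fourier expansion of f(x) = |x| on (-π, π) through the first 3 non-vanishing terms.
-4·cos(x)/π - 4·cos(3·x)/(9·π) + π/2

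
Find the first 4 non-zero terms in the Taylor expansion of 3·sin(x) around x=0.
-x^7/1680 + x^5/40 - x^3/2 + 3·x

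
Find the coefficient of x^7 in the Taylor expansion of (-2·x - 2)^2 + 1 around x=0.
Expand to order 7: (-2·x - 2)^2 + 1 = 4·x^2 + 8·x + 5 + O(x^8).
The coefficient of x^7 is 0.

Final answer: 0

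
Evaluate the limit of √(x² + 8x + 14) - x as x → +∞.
This is an ∞ − ∞ indeterminate form.
Multiply and divide by the conjugate √(x²+8x + 14) + x; the x² terms cancel, leaving (8x + 14)/(√(x²+8x + 14)+x) → 8/2 = 4.
Limit = 4.

Final answer: 4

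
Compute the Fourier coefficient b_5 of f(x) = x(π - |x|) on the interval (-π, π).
b_5 = (1/π) ∫_{-π}^{π} f(x)·sin(5x) dx.
Evaluate the integral (use parity and integration by parts as needed): b_5 = 8/(125·π).

Final answer: 8/(125·π)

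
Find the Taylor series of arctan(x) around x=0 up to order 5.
x^5/5 - x^3/3 + x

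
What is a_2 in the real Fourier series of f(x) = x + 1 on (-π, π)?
a_2 = (1/π) ∫_{-π}^{π} f(x)·cos(2x) dx.
Evaluate the integral (use parity and integration by parts as needed): a_2 = 0.

Final answer: 0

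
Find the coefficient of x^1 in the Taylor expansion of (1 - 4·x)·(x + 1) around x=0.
Expand to order 1: (1 - 4·x)·(x + 1) = 1 - 3·x + O(x^2).
The coefficient of x^1 is -3.

Final answer: -3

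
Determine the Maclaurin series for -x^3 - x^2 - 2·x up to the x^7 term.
-x^3 - x^2 - 2·x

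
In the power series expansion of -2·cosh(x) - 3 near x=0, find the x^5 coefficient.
Expand to order 5: -2·cosh(x) - 3 = -x^4/12 - x^2 - 5 + O(x^6).
The coefficient of x^5 is 0.

Final answer: 0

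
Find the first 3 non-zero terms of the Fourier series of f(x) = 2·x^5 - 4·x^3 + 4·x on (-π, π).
(-88·π^2 + 4·π^4 + 536)·sin(x) + (-2·π^4 - 25 + 14·π^2)·sin(2·x) + (-152·π^2/27 + 520/81 + 4·π^4/3)·sin(3·x)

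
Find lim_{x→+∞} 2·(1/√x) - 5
Evaluate the dominant behaviour as x → +∞; each term tends to a finite value or vanishes.
Limit = -5.

Final answer: -5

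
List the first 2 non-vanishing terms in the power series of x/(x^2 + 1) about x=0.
-x^3 + x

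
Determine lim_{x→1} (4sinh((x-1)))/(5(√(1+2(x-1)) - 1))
Both numerator and denominator → 0 as x → 1; this is a 0/0 indeterminate form.
Expand each to leading order near x = 1: numerator ~ 4·(x - 1), denominator ~ 5·(x - 1).
The limit of the ratio is 4/5.

Final answer: 4/5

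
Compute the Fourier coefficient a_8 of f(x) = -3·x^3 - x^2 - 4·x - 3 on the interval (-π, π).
a_8 = (1/π) ∫_{-π}^{π} f(x)·cos(8x) dx.
Evaluate the integral (use parity and integration by parts as needed): a_8 = -1/16.

Final answer: -1/16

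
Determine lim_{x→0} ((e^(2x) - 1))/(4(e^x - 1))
Both numerator and denominator → 0 as x → 0; this is a 0/0 indeterminate form.
Expand each to leading order near x = 0: numerator ~ 2·x, denominator ~ 4·x.
The limit of the ratio is 1/2.

Final answer: 1/2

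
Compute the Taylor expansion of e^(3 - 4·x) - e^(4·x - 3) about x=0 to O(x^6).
x^5·(-128·e^(3)/15 - 128·e^(-3)/15) + x^4·(-32·e^(-3)/3 + 32·e^(3)/3) + x^3·(-32·e^(3)/3 - 32·e^(-3)/3) + x^2·(-8·e^(-3) + 8·e^(3)) + x·(-4·e^(3) - 4·e^(-3)) - e^(-3) + e^(3)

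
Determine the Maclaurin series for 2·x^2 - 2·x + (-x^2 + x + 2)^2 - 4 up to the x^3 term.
-2·x^3 - x^2 + 2·x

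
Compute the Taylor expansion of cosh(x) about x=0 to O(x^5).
x^4/24 + x^2/2 + 1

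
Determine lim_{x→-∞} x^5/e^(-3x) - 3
The quotient is an ∞/∞ indeterminate form as x → -∞.
Compare growth rates of the dominant terms (exponentials ≫ polynomials ≫ logarithms), or apply L'Hôpital's rule; the quotient → 0.
Adding the constant: 0 - 3 = -3. Limit = -3.

Final answer: -3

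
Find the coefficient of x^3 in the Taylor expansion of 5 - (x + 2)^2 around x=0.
Expand to order 3: 5 - (x + 2)^2 = -x^2 - 4·x + 1 + O(x^4).
The coefficient of x^3 is 0.

Final answer: 0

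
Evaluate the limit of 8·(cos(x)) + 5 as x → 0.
Direct substitution at x = 0 gives 13.

Final answer: 13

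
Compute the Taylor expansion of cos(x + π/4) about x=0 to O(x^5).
√(2)·x^4/48 + √(2)·x^3/12 - √(2)·x^2/4 - √(2)·x/2 + √(2)/2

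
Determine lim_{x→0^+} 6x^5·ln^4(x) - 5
The product is a 0·∞ indeterminate form at x → 0⁺.
Rewrite the product as 6·ln^4(x) / x^(-5) and apply L'Hôpital, or use the standard hierarchy x^(-5) ≫ |ln x|^4 as x → 0⁺.
The indeterminate product → 0, so the limit = -5.

Final answer: -5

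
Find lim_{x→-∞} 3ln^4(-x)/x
This is an ∞/∞ indeterminate form as x → -∞.
Compare growth rates of the dominant terms (exponentials ≫ polynomials ≫ logarithms), or apply L'Hôpital's rule; the quotient → 0.
Limit = 0.

Final answer: 0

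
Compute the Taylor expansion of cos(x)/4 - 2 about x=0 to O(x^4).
-x^2/8 - 7/4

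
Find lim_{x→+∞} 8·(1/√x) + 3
Evaluate the dominant behaviour as x → +∞; each term tends to a finite value or vanishes.
Limit = 3.

Final answer: 3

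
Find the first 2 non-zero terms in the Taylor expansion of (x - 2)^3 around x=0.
12·x - 8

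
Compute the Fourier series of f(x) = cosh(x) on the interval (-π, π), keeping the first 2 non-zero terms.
-cos(x)·sinh(π)/π + sinh(π)/π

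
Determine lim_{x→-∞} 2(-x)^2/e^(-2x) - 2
The quotient is an ∞/∞ indeterminate form as x → -∞.
Compare growth rates of the dominant terms (exponentials ≫ polynomials ≫ logarithms), or apply L'Hôpital's rule; the quotient → 0.
Adding the constant: 0 - 2 = -2. Limit = -2.

Final answer: -2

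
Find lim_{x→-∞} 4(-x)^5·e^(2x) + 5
The product is a 0·∞ indeterminate form at x → -∞.
Rewrite the product as 4(-x)^5 / e^(-2x) (an ∞/∞ form) and apply L'Hôpital, or use the standard hierarchy e^(2|x|) ≫ |(-x)^5| as x → -∞.
The indeterminate product → 0, so the limit = 5.

Final answer: 5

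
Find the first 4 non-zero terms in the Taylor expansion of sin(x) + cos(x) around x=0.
-x^3/6 - x^2/2 + x + 1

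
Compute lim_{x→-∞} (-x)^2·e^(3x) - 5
The product is a 0·∞ indeterminate form at x → -∞.
Rewrite the product as (-x)^2 / e^(-3x) (an ∞/∞ form) and apply L'Hôpital, or use the standard hierarchy e^(3|x|) ≫ |(-x)^2| as x → -∞.
The indeterminate product → 0, so the limit = -5.

Final answer: -5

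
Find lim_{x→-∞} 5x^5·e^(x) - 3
The product is a 0·∞ indeterminate form at x → -∞.
Rewrite the product as 5x^5 / e^(-x) (an ∞/∞ form) and apply L'Hôpital, or use the standard hierarchy e^(|x|) ≫ |x^5| as x → -∞.
The indeterminate product → 0, so the limit = -3.

Final answer: -3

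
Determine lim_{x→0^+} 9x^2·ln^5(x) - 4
The product is a 0·∞ indeterminate form at x → 0⁺.
Rewrite the product as 9·ln^5(x) / x^(-2) and apply L'Hôpital, or use the standard hierarchy x^(-2) ≫ |ln x|^5 as x → 0⁺.
The indeterminate product → 0, so the limit = -4.

Final answer: -4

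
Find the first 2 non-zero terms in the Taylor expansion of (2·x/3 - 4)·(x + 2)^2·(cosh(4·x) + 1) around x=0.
-80·x/3 - 32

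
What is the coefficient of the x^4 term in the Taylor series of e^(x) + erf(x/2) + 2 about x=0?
Expand to order 4: e^(x) + erf(x/2) + 2 = x^4/24 + x^3·(1/6 - 1/(12·√(π))) + x^2/2 + x·(1/√(π) + 1) + 3 + O(x^5).
The coefficient of x^4 is 1/24.

Final answer: 1/24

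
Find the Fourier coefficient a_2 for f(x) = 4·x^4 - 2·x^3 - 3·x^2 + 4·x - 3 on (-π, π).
a_2 = (1/π) ∫_{-π}^{π} f(x)·cos(2x) dx.
Evaluate the integral (use parity and integration by parts as needed): a_2 = -15 + 8·π^2.

Final answer: -15 + 8·π^2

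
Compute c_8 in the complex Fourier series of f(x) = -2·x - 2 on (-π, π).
Compute the real Fourier coefficients first: a_8 = 0, b_8 = 1/2.
Then c_8 = (a_8 − i·b_8)/2 = -i/4.

Final answer: -i/4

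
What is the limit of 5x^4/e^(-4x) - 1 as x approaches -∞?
The quotient is an ∞/∞ indeterminate form as x → -∞.
Compare growth rates of the dominant terms (exponentials ≫ polynomials ≫ logarithms), or apply L'Hôpital's rule; the quotient → 0.
Adding the constant: 0 - 1 = -1. Limit = -1.

Final answer: -1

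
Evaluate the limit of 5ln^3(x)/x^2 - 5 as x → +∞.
The quotient is an ∞/∞ indeterminate form as x → +∞.
The polynomial denominator x^2 dominates the logarithmic numerator (any positive power of x ≫ ln^3(x) as x → ∞), so the quotient → 0.
Adding the constant: 0 - 5 = -5. Limit = -5.

Final answer: -5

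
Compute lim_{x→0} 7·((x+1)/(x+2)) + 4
Direct substitution at x = 0 gives 15/2.

Final answer: 15/2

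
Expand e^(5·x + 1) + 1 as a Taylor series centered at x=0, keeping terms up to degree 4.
625·e·x^4/24 + 125·e·x^3/6 + 25·e·x^2/2 + 5·e·x + 1 + e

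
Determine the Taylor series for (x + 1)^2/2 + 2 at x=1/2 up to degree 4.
25/8 + 3·(x - 1/2)/2 + (x - 1/2)^2/2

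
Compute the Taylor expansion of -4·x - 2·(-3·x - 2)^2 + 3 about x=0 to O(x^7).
-18·x^2 - 28·x - 5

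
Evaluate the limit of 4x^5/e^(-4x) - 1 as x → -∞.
The quotient is an ∞/∞ indeterminate form as x → -∞.
Compare growth rates of the dominant terms (exponentials ≫ polynomials ≫ logarithms), or apply L'Hôpital's rule; the quotient → 0.
Adding the constant: 0 - 1 = -1. Limit = -1.

Final answer: -1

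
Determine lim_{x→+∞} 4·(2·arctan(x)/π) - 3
Evaluate the dominant behaviour as x → +∞; each term tends to a finite value or vanishes.
Limit = 1.

Final answer: 1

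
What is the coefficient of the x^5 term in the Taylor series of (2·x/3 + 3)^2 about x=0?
Expand to order 5: (2·x/3 + 3)^2 = 4·x^2/9 + 4·x + 9 + O(x^6).
The coefficient of x^5 is 0.

Final answer: 0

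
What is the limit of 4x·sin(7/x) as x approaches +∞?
As x → +∞: let u = 7/x → 0⁺; then 4·x·sin(7/x) = 4·7·sin(u)/u → 4·7·1 = 28.
Limit = 28.

Final answer: 28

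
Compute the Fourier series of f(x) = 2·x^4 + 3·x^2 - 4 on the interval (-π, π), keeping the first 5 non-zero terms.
(84 - 16·π^2)·cos(x) + (-3 + 4·π^2)·cos(2·x) + (-16·π^2/9 - 4/27)·cos(3·x) + (3/8 + π^2)·cos(4·x) - 4 + π^2 + 2·π^4/5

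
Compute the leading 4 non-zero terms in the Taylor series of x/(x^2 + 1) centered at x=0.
-x^7 + x^5 - x^3 + x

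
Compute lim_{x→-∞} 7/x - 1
Evaluate the dominant behaviour as x → -∞; each term tends to a finite value or vanishes.
Limit = -1.

Final answer: -1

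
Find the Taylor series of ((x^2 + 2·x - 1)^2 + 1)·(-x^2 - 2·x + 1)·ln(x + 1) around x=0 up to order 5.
-89·x^5/15 - 19·x^4/6 + 38·x^3/3 - 9·x^2 + 2·x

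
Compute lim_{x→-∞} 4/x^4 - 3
Evaluate the dominant behaviour as x → -∞; each term tends to a finite value or vanishes.
Limit = -3.

Final answer: -3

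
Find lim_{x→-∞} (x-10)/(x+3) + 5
Evaluate the dominant behaviour as x → -∞; each term tends to a finite value or vanishes.
Limit = 6.

Final answer: 6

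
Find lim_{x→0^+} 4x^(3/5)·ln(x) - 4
The product is a 0·∞ indeterminate form at x → 0⁺.
Rewrite the product as 4·ln(x) / x^(-3/5) and apply L'Hôpital, or use the standard hierarchy x^(-3/5) ≫ |ln x| as x → 0⁺.
The indeterminate product → 0, so the limit = -4.

Final answer: -4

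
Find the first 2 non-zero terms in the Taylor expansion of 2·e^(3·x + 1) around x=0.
6·e·x + 2·e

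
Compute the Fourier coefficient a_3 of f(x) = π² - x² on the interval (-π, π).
a_3 = (1/π) ∫_{-π}^{π} f(x)·cos(3x) dx.
Evaluate the integral (use parity and integration by parts as needed): a_3 = 4/9.

Final answer: 4/9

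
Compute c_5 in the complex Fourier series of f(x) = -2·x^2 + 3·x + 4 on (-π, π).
Compute the real Fourier coefficients first: a_5 = 8/25, b_5 = 6/5.
Then c_5 = (a_5 − i·b_5)/2 = 4/25 - 3·i/5.

Final answer: 4/25 - 3·i/5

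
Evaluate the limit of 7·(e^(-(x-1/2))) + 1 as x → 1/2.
Direct substitution at x = 1/2 gives 8.

Final answer: 8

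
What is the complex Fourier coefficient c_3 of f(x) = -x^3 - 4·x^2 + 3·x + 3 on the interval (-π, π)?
Compute the real Fourier coefficients first: a_3 = 16/9, b_3 = 22/9 - 2·π^2/3.
Then c_3 = (a_3 − i·b_3)/2 = 8/9 - 11·i/9 + i·π^2/3.

Final answer: 8/9 - 11·i/9 + i·π^2/3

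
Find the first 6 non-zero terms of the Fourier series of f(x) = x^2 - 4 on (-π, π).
-4·cos(x) + cos(2·x) - 4·cos(3·x)/9 + cos(4·x)/4 - 4·cos(5·x)/25 - 4 + π^2/3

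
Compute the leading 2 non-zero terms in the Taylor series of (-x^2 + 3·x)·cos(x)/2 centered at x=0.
-x^2/2 + 3·x/2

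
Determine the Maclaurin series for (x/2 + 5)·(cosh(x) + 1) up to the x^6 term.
x^6/144 + x^5/48 + 5·x^4/24 + x^3/4 + 5·x^2/2 + x + 10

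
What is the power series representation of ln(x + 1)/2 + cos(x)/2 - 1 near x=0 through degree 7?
x^7/14 - 121·x^6/1440 + x^5/10 - 5·x^4/48 + x^3/6 - x^2/2 + x/2 - 1/2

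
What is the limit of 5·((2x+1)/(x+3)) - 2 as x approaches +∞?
Evaluate the dominant behaviour as x → +∞; each term tends to a finite value or vanishes.
Limit = 8.

Final answer: 8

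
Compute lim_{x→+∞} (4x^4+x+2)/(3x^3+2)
This is an ∞/∞ indeterminate form as x → +∞.
Divide numerator and denominator by x^4 and let the lower-order terms vanish; the numerator's degree 4 exceeds the denominator's degree 3, so the quotient diverges.
Limit = ∞.

Final answer: ∞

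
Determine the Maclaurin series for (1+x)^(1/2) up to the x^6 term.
-21·x^6/1024 + 7·x^5/256 - 5·x^4/128 + x^3/16 - x^2/8 + x/2 + 1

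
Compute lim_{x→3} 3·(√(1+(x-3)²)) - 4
Direct substitution at x = 3 gives -1.

Final answer: -1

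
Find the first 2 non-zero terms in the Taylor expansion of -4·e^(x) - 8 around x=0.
-4·x - 12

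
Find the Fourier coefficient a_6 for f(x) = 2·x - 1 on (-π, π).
a_6 = (1/π) ∫_{-π}^{π} f(x)·cos(6x) dx.
Evaluate the integral (use parity and integration by parts as needed): a_6 = 0.

Final answer: 0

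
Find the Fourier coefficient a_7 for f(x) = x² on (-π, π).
a_7 = (1/π) ∫_{-π}^{π} f(x)·cos(7x) dx.
Evaluate the integral (use parity and integration by parts as needed): a_7 = -4/49.

Final answer: -4/49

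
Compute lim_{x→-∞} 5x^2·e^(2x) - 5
The product is a 0·∞ indeterminate form at x → -∞.
Rewrite the product as 5x^2 / e^(-2x) (an ∞/∞ form) and apply L'Hôpital, or use the standard hierarchy e^(2|x|) ≫ |x^2| as x → -∞.
The indeterminate product → 0, so the limit = -5.

Final answer: -5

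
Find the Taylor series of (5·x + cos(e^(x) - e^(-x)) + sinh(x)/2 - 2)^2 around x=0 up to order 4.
59·x^4/12 - 133·x^3/6 + 137·x^2/4 - 11·x + 1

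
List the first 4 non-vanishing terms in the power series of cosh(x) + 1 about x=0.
x^6/720 + x^4/24 + x^2/2 + 2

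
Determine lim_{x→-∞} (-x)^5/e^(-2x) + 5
The quotient is an ∞/∞ indeterminate form as x → -∞.
Compare growth rates of the dominant terms (exponentials ≫ polynomials ≫ logarithms), or apply L'Hôpital's rule; the quotient → 0.
Adding the constant: 0 + 5 = 5. Limit = 5.

Final answer: 5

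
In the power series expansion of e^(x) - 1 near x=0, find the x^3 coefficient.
Expand to order 3: e^(x) - 1 = x^3/6 + x^2/2 + x + O(x^4).
The coefficient of x^3 is 1/6.

Final answer: 1/6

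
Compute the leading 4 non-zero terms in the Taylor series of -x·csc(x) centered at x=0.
-31·x^6/15120 - 7·x^4/360 - x^2/6 - 1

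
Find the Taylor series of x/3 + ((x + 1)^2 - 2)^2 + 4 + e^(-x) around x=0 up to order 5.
-x^5/120 + 25·x^4/24 + 23·x^3/6 + 5·x^2/2 - 14·x/3 + 6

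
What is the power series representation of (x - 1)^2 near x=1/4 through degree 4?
9/16 - 3·(x - 1/4)/2 + (x - 1/4)^2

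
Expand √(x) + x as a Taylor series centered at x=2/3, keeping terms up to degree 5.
2/3 + √(6)/3 + (√(6)/4 + 1)·(x - 2/3) - 3·√(6)·(x - 2/3)^2/32 + 9·√(6)·(x - 2/3)^3/128 - 135·√(6)·(x - 2/3)^4/2048 + 567·√(6)·(x - 2/3)^5/8192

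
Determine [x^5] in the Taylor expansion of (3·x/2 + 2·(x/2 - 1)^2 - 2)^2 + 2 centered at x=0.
Expand to order 5: (3·x/2 + 2·(x/2 - 1)^2 - 2)^2 + 2 = x^4/4 - x^3/2 + x^2/4 + 2 + O(x^6).
The coefficient of x^5 is 0.

Final answer: 0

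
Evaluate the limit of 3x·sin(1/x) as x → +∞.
As x → +∞: let u = 1/x → 0⁺; then 3·x·sin(1/x) = 3·1·sin(u)/u → 3·1·1 = 3.
Limit = 3.

Final answer: 3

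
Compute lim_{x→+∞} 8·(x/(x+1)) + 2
Evaluate the dominant behaviour as x → +∞; each term tends to a finite value or vanishes.
Limit = 10.

Final answer: 10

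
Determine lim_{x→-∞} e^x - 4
Evaluate the dominant behaviour as x → -∞; each term tends to a finite value or vanishes.
Limit = -4.

Final answer: -4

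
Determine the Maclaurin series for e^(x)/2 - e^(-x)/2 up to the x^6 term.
x^5/120 + x^3/6 + x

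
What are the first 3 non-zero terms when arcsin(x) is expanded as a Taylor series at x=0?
3·x^5/40 + x^3/6 + x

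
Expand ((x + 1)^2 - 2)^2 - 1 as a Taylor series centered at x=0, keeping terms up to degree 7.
x^4 + 4·x^3 + 2·x^2 - 4·x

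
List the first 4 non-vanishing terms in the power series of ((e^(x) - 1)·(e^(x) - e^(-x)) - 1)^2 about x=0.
8·x^4/3 - 2·x^3 - 4·x^2 + 1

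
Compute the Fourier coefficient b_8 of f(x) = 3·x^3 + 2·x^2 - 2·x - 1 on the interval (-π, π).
b_8 = (1/π) ∫_{-π}^{π} f(x)·sin(8x) dx.
Evaluate the integral (use parity and integration by parts as needed): b_8 = 73/128 - 3·π^2/4.

Final answer: 73/128 - 3·π^2/4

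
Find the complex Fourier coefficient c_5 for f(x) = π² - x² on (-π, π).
Compute the real Fourier coefficients first: a_5 = 4/25, b_5 = 0.
Then c_5 = (a_5 − i·b_5)/2 = 2/25.

Final answer: 2/25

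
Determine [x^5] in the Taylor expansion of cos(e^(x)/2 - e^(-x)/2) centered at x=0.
0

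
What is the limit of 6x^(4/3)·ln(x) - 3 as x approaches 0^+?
The product is a 0·∞ indeterminate form at x → 0⁺.
Rewrite the product as 6·ln(x) / x^(-4/3) and apply L'Hôpital, or use the standard hierarchy x^(-4/3) ≫ |ln x| as x → 0⁺.
The indeterminate product → 0, so the limit = -3.

Final answer: -3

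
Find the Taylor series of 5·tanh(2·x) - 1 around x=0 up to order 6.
64·x^5/3 - 40·x^3/3 + 10·x - 1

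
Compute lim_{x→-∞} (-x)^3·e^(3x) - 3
The product is a 0·∞ indeterminate form at x → -∞.
Rewrite the product as (-x)^3 / e^(-3x) (an ∞/∞ form) and apply L'Hôpital, or use the standard hierarchy e^(3|x|) ≫ |(-x)^3| as x → -∞.
The indeterminate product → 0, so the limit = -3.

Final answer: -3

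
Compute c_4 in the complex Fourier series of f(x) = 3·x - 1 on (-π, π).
Compute the real Fourier coefficients first: a_4 = 0, b_4 = -3/2.
Then c_4 = (a_4 − i·b_4)/2 = 3·i/4.

Final answer: 3·i/4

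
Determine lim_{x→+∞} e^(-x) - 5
Evaluate the dominant behaviour as x → +∞; each term tends to a finite value or vanishes.
Limit = -5.

Final answer: -5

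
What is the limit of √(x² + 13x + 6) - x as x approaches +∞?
This is an ∞ − ∞ indeterminate form.
Multiply and divide by the conjugate √(x²+13x + 6) + x; the x² terms cancel, leaving (13x + 6)/(√(x²+13x + 6)+x) → 13/2.
Limit = 13/2.

Final answer: 13/2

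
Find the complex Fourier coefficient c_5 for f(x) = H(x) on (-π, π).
Compute the real Fourier coefficients first: a_5 = 0, b_5 = 2/(5·π).
Then c_5 = (a_5 − i·b_5)/2 = -i/(5·π).

Final answer: -i/(5·π)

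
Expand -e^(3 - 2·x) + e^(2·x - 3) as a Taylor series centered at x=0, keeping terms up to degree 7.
x^7·(8·e^(-3)/315 + 8·e^(3)/315) + x^6·(-4·e^(3)/45 + 4·e^(-3)/45) + x^5·(4·e^(-3)/15 + 4·e^(3)/15) + x^4·(-2·e^(3)/3 + 2·e^(-3)/3) + x^3·(4·e^(-3)/3 + 4·e^(3)/3) + x^2·(-2·e^(3) + 2·e^(-3)) + x·(2·e^(-3) + 2·e^(3)) - e^(3) + e^(-3)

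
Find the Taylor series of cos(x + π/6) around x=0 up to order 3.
x^3/12 - √(3)·x^2/4 - x/2 + √(3)/2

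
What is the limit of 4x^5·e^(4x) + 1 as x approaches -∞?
The product is a 0·∞ indeterminate form at x → -∞.
Rewrite the product as 4x^5 / e^(-4x) (an ∞/∞ form) and apply L'Hôpital, or use the standard hierarchy e^(4|x|) ≫ |x^5| as x → -∞.
The indeterminate product → 0, so the limit = 1.

Final answer: 1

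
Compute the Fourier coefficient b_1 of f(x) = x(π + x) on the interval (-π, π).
b_1 = (1/π) ∫_{-π}^{π} f(x)·sin(1x) dx.
Evaluate the integral (use parity and integration by parts as needed): b_1 = 2·π.

Final answer: 2·π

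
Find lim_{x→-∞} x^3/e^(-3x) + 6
The quotient is an ∞/∞ indeterminate form as x → -∞.
Compare growth rates of the dominant terms (exponentials ≫ polynomials ≫ logarithms), or apply L'Hôpital's rule; the quotient → 0.
Adding the constant: 0 + 6 = 6. Limit = 6.

Final answer: 6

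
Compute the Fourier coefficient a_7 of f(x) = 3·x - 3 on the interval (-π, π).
a_7 = (1/π) ∫_{-π}^{π} f(x)·cos(7x) dx.
Evaluate the integral (use parity and integration by parts as needed): a_7 = 0.

Final answer: 0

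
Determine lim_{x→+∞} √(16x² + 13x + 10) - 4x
As x → +∞: multiply by the conjugate to get (13x+10)/(√(16x²+13x+10)+4x); the denominator ~ 8x, so the limit is 13/8.
Limit = 13/8.

Final answer: 13/8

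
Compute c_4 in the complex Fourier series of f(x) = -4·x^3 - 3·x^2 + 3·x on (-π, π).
Compute the real Fourier coefficients first: a_4 = -3/4, b_4 = -9/4 + 2·π^2.
Then c_4 = (a_4 − i·b_4)/2 = -3/8 - i·π^2 + 9·i/8.

Final answer: -3/8 - i·π^2 + 9·i/8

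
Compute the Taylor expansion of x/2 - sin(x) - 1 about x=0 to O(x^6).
-x^5/120 + x^3/6 - x/2 - 1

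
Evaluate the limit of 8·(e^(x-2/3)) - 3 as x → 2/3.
Direct substitution at x = 2/3 gives 5.

Final answer: 5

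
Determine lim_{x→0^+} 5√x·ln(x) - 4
The product is a 0·∞ indeterminate form at x → 0⁺.
Rewrite the product as 5·ln(x) / x^(-1/2) and apply L'Hôpital, or use the standard hierarchy x^(-1/2) ≫ |ln x| as x → 0⁺.
The indeterminate product → 0, so the limit = -4.

Final answer: -4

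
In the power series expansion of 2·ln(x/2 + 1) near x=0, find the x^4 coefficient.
Expand to order 4: 2·ln(x/2 + 1) = -x^4/32 + x^3/12 - x^2/4 + x + O(x^5).
The coefficient of x^4 is -1/32.

Final answer: -1/32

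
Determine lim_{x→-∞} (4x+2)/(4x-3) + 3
Evaluate the dominant behaviour as x → -∞; each term tends to a finite value or vanishes.
Limit = 4.

Final answer: 4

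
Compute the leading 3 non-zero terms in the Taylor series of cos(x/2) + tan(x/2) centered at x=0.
-x^2/8 + x/2 + 1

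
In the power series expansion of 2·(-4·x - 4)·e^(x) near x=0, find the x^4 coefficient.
Expand to order 4: 2·(-4·x - 4)·e^(x) = -5·x^4/3 - 16·x^3/3 - 12·x^2 - 16·x - 8 + O(x^5).
The coefficient of x^4 is -5/3.

Final answer: -5/3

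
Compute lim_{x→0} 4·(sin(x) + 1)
Direct substitution at x = 0 gives 4.

Final answer: 4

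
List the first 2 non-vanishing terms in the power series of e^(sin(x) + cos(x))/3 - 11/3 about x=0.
e·x/3 - 11/3 + e/3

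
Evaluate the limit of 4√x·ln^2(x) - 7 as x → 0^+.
The product is a 0·∞ indeterminate form at x → 0⁺.
Rewrite the product as 4·ln^2(x) / x^(-1/2) and apply L'Hôpital, or use the standard hierarchy x^(-1/2) ≫ |ln x|^2 as x → 0⁺.
The indeterminate product → 0, so the limit = -7.

Final answer: -7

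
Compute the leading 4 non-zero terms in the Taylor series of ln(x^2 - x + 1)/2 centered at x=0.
x^4/8 + x^3/3 + x^2/4 - x/2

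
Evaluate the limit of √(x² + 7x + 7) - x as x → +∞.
This is an ∞ − ∞ indeterminate form.
Multiply and divide by the conjugate √(x²+7x + 7) + x; the x² terms cancel, leaving (7x + 7)/(√(x²+7x + 7)+x) → 7/2.
Limit = 7/2.

Final answer: 7/2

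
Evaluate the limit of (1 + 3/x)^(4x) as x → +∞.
As x → +∞: write (1 + 3/x)^(4x) = ((1 + 3/x)^x)^4 → (e^3)^4 = e^12.
Limit = e^(12).

Final answer: e^(12)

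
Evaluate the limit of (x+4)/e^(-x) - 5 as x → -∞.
The quotient is an ∞/∞ indeterminate form as x → -∞.
Compare growth rates of the dominant terms (exponentials ≫ polynomials ≫ logarithms), or apply L'Hôpital's rule; the quotient → 0.
Adding the constant: 0 - 5 = -5. Limit = -5.

Final answer: -5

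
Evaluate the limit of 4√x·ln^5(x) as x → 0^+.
This is a 0·∞ indeterminate form at x → 0⁺.
Rewrite the product as 4·ln^5(x) / x^(-1/2) and apply L'Hôpital, or use the standard hierarchy x^(-1/2) ≫ |ln x|^5 as x → 0⁺.
The indeterminate product → 0, so the limit = 0.

Final answer: 0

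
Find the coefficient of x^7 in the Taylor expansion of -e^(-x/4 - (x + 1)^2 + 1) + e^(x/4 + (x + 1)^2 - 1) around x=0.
Expand to order 7: -e^(-x/4 - (x + 1)^2 + 1) + e^(x/4 + (x + 1)^2 - 1) = 9240561·x^7/4587520 + 7585·x^6/3072 + 65763·x^5/20480 + 81·x^4/16 + 243·x^3/64 + 2·x^2 + 9·x/2 + O(x^8).
The coefficient of x^7 is 9240561/4587520.

Final answer: 9240561/4587520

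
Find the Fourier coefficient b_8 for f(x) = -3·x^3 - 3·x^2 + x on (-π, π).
b_8 = (1/π) ∫_{-π}^{π} f(x)·sin(8x) dx.
Evaluate the integral (use parity and integration by parts as needed): b_8 = -41/128 + 3·π^2/4.

Final answer: -41/128 + 3·π^2/4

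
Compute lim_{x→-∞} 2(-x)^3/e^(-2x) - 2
The quotient is an ∞/∞ indeterminate form as x → -∞.
Compare growth rates of the dominant terms (exponentials ≫ polynomials ≫ logarithms), or apply L'Hôpital's rule; the quotient → 0.
Adding the constant: 0 - 2 = -2. Limit = -2.

Final answer: -2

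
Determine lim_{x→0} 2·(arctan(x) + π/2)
Direct substitution at x = 0 gives π.

Final answer: π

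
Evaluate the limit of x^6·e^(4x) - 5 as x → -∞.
The product is a 0·∞ indeterminate form at x → -∞.
Rewrite the product as x^6 / e^(-4x) (an ∞/∞ form) and apply L'Hôpital, or use the standard hierarchy e^(4|x|) ≫ |x^6| as x → -∞.
The indeterminate product → 0, so the limit = -5.

Final answer: -5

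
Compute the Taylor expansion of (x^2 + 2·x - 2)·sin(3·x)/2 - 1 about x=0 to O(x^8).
81·x^7/56 + 81·x^6/40 - 171·x^5/40 - 9·x^4/2 + 6·x^3 + 3·x^2 - 3·x - 1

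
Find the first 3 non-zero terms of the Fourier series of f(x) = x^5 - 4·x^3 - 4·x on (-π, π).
(-48·π^2 + 2·π^4 + 280)·sin(x) + (-π^4 - 19/2 + 9·π^2)·sin(2·x) + (-112·π^2/27 + 8/81 + 2·π^4/3)·sin(3·x)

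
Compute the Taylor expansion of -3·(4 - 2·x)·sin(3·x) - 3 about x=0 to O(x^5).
-27·x^4 + 54·x^3 + 18·x^2 - 36·x - 3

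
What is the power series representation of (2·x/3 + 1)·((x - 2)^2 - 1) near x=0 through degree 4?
2·x^3/3 - 5·x^2/3 - 2·x + 3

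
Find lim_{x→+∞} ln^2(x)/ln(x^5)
This is an ∞/∞ indeterminate form as x → +∞.
Write ln(x^5) = 5·ln(x), reducing the quotient to ln(x)/5 → ∞.
Limit = ∞.

Final answer: ∞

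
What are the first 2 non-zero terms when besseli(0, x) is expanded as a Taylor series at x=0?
x^2/4 + 1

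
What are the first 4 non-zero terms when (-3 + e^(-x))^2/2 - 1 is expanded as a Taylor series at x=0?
-x^3/6 - x^2/2 + 2·x + 1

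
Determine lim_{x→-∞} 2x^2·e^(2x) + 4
The product is a 0·∞ indeterminate form at x → -∞.
Rewrite the product as 2x^2 / e^(-2x) (an ∞/∞ form) and apply L'Hôpital, or use the standard hierarchy e^(2|x|) ≫ |x^2| as x → -∞.
The indeterminate product → 0, so the limit = 4.

Final answer: 4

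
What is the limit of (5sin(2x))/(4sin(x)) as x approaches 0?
Both numerator and denominator → 0 as x → 0; this is a 0/0 indeterminate form.
Expand each to leading order near x = 0: numerator ~ 10·x, denominator ~ 4·x.
The limit of the ratio is 5/2.

Final answer: 5/2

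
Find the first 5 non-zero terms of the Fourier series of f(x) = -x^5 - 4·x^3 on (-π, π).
(-2·π^4 - 192 + 32·π^2)·sin(x) + (-π^2 + 3/2 + π^4)·sin(2·x) + (-2·π^4/3 - 32·π^2/27 + 64/81)·sin(3·x) + (-33/64 + 11·π^2/8 + π^4/2)·sin(4·x) + (-2·π^4/5 - 32·π^2/25 + 192/625)·sin(5·x)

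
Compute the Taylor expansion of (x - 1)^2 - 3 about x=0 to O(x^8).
x^2 - 2·x - 2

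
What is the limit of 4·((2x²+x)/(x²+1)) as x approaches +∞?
Evaluate the dominant behaviour as x → +∞; each term tends to a finite value or vanishes.
Limit = 8.

Final answer: 8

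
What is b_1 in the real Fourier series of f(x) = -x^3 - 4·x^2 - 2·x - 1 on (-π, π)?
b_1 = (1/π) ∫_{-π}^{π} f(x)·sin(1x) dx.
Evaluate the integral (use parity and integration by parts as needed): b_1 = 8 - 2·π^2.

Final answer: 8 - 2·π^2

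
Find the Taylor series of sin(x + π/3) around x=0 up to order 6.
-√(3)·x^6/1440 + x^5/240 + √(3)·x^4/48 - x^3/12 - √(3)·x^2/4 + x/2 + √(3)/2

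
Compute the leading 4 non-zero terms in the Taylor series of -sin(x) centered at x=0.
x^7/5040 - x^5/120 + x^3/6 - x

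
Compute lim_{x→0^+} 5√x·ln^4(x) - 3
The product is a 0·∞ indeterminate form at x → 0⁺.
Rewrite the product as 5·ln^4(x) / x^(-1/2) and apply L'Hôpital, or use the standard hierarchy x^(-1/2) ≫ |ln x|^4 as x → 0⁺.
The indeterminate product → 0, so the limit = -3.

Final answer: -3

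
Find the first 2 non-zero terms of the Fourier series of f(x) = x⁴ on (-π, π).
(48 - 8·π^2)·cos(x) + π^4/5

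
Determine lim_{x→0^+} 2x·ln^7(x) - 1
The product is a 0·∞ indeterminate form at x → 0⁺.
Rewrite the product as 2·ln^7(x) / x^(-1) and apply L'Hôpital, or use the standard hierarchy x^(-1) ≫ |ln x|^7 as x → 0⁺.
The indeterminate product → 0, so the limit = -1.

Final answer: -1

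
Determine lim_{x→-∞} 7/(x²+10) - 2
Evaluate the dominant behaviour as x → -∞; each term tends to a finite value or vanishes.
Limit = -2.

Final answer: -2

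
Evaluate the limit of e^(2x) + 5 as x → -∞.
Evaluate the dominant behaviour as x → -∞; each term tends to a finite value or vanishes.
Limit = 5.

Final answer: 5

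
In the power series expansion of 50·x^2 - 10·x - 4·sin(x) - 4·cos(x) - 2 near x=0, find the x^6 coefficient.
Expand to order 6: 50·x^2 - 10·x - 4·sin(x) - 4·cos(x) - 2 = x^6/180 - x^5/30 - x^4/6 + 2·x^3/3 + 52·x^2 - 14·x - 6 + O(x^7).
The coefficient of x^6 is 1/180.

Final answer: 1/180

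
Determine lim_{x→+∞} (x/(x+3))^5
As x → +∞: x/(x+3) = 1/(1 + 3/x) → 1, and the 5th power of a limit-1 base also → 1.
Limit = 1.

Final answer: 1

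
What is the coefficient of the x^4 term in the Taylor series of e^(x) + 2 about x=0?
Expand to order 4: e^(x) + 2 = x^4/24 + x^3/6 + x^2/2 + x + 3 + O(x^5).
The coefficient of x^4 is 1/24.

Final answer: 1/24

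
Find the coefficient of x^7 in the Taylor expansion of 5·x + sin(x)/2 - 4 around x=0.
Expand to order 7: 5·x + sin(x)/2 - 4 = -x^7/10080 + x^5/240 - x^3/12 + 11·x/2 - 4 + O(x^8).
The coefficient of x^7 is -1/10080.

Final answer: -1/10080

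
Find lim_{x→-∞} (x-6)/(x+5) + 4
Evaluate the dominant behaviour as x → -∞; each term tends to a finite value or vanishes.
Limit = 5.

Final answer: 5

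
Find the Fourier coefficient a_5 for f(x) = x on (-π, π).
a_5 = (1/π) ∫_{-π}^{π} f(x)·cos(5x) dx.
Evaluate the integral (use parity and integration by parts as needed): a_5 = 0.

Final answer: 0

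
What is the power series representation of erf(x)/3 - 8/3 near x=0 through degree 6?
x^5/(15·√(π)) - 2·x^3/(9·√(π)) + 2·x/(3·√(π)) - 8/3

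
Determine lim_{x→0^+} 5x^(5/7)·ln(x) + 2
The product is a 0·∞ indeterminate form at x → 0⁺.
Rewrite the product as 5·ln(x) / x^(-5/7) and apply L'Hôpital, or use the standard hierarchy x^(-5/7) ≫ |ln x| as x → 0⁺.
The indeterminate product → 0, so the limit = 2.

Final answer: 2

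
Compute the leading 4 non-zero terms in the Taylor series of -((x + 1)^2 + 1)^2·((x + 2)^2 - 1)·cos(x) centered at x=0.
-32·x^3 - 54·x^2 - 40·x - 12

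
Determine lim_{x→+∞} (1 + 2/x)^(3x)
As x → +∞: write (1 + 2/x)^(3x) = ((1 + 2/x)^x)^3 → (e^2)^3 = e^6.
Limit = e^(6).

Final answer: e^(6)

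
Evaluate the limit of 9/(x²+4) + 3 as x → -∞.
Evaluate the dominant behaviour as x → -∞; each term tends to a finite value or vanishes.
Limit = 3.

Final answer: 3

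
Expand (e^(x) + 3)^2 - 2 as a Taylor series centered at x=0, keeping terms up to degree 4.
11·x^4/12 + 7·x^3/3 + 5·x^2 + 8·x + 14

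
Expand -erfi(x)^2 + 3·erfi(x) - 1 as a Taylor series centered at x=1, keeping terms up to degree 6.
-erfi(1)^2 - 1 + 3·erfi(1) + (-4·e·erfi(1) + 6·e)·(x - 1)/√(π) + (-4·e·π·erfi(1) - 4·√(π)·e^(2) + 6·e·π)·(x - 1)^2/π^(3/2) + (-8·√(π)·e^(2) - 4·e·π·erfi(1) + 6·e·π)·(x - 1)^3/π^(3/2) + (-36·√(π)·e^(2) - 10·e·π·erfi(1) + 15·e·π)·(x - 1)^4/(3·π^(3/2)) + (-220·√(π)·e^(2) - 38·e·π·erfi(1) + 57·e·π)·(x - 1)^5/(15·π^(3/2)) + (-236·√(π)·e^(2) - 26·e·π·erfi(1) + 39·e·π)·(x - 1)^6/(15·π^(3/2))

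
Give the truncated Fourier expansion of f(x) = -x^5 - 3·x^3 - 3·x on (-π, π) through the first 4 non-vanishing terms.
(-210 - 2·π^4 + 34·π^2)·sin(x) + (-2·π^2 + 6 + π^4)·sin(2·x) + (-2·π^4/3 - 14·π^2/27 - 134/81)·sin(3·x) + (75/64 + 7·π^2/8 + π^4/2)·sin(4·x)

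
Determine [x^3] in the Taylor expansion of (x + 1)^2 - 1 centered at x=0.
Expand to order 3: (x + 1)^2 - 1 = x^2 + 2·x + O(x^4).
The coefficient of x^3 is 0.

Final answer: 0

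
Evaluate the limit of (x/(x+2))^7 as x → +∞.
As x → +∞: x/(x+2) = 1/(1 + 2/x) → 1, and the 7th power of a limit-1 base also → 1.
Limit = 1.

Final answer: 1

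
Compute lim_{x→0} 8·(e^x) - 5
Direct substitution at x = 0 gives 3.

Final answer: 3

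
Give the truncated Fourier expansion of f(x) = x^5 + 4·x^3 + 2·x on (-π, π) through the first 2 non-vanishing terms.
(-32·π^2 + 2·π^4 + 196)·sin(x) + (-π^4 - 7/2 + π^2)·sin(2·x)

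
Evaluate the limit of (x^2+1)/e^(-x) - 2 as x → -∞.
The quotient is an ∞/∞ indeterminate form as x → -∞.
Compare growth rates of the dominant terms (exponentials ≫ polynomials ≫ logarithms), or apply L'Hôpital's rule; the quotient → 0.
Adding the constant: 0 - 2 = -2. Limit = -2.

Final answer: -2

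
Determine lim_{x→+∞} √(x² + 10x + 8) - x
As x → +∞: multiply by the conjugate to get (10x+8)/(√(x²+10x+8)+x); the denominator ~ 2x, so the limit is 10/2 = 5.
Limit = 5.

Final answer: 5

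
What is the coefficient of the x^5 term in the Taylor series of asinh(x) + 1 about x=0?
Expand to order 5: asinh(x) + 1 = 3·x^5/40 - x^3/6 + x + 1 + O(x^6).
The coefficient of x^5 is 3/40.

Final answer: 3/40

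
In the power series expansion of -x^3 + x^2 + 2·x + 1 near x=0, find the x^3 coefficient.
Expand to order 3: -x^3 + x^2 + 2·x + 1 = -x^3 + x^2 + 2·x + 1 + O(x^4).
The coefficient of x^3 is -1.

Final answer: -1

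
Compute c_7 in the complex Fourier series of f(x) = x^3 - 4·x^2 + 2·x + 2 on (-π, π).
Compute the real Fourier coefficients first: a_7 = 16/49, b_7 = 184/343 + 2·π^2/7.
Then c_7 = (a_7 − i·b_7)/2 = 8/49 - i·π^2/7 - 92·i/343.

Final answer: 8/49 - i·π^2/7 - 92·i/343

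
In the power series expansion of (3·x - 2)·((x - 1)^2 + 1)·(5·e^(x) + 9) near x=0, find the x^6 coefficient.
Expand to order 6: (3·x - 2)·((x - 1)^2 + 1)·(5·e^(x) + 9) = 11·x^6/9 + 11·x^5/4 + 5·x^4/2 + 71·x^3/3 - 72·x^2 + 120·x - 56 + O(x^7).
The coefficient of x^6 is 11/9.

Final answer: 11/9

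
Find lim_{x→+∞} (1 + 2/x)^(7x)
As x → +∞: write (1 + 2/x)^(7x) = ((1 + 2/x)^x)^7 → (e^2)^7 = e^14.
Limit = e^(14).

Final answer: e^(14)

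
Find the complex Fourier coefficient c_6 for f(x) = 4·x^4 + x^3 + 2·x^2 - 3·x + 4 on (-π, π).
Compute the real Fourier coefficients first: a_6 = 2/27 + 8·π^2/9, b_6 = 19/18 - π^2/3.
Then c_6 = (a_6 − i·b_6)/2 = 1/27 + 4·π^2/9 - 19·i/36 + i·π^2/6.

Final answer: 1/27 + 4·π^2/9 - 19·i/36 + i·π^2/6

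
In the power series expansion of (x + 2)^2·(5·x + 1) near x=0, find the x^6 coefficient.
Expand to order 6: (x + 2)^2·(5·x + 1) = 5·x^3 + 21·x^2 + 24·x + 4 + O(x^7).
The coefficient of x^6 is 0.

Final answer: 0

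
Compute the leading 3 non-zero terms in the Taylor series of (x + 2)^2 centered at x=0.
x^2 + 4·x + 4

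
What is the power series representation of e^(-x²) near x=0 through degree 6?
-x^6/6 + x^4/2 - x^2 + 1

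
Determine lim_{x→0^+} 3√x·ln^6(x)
This is a 0·∞ indeterminate form at x → 0⁺.
Rewrite the product as 3·ln^6(x) / x^(-1/2) and apply L'Hôpital, or use the standard hierarchy x^(-1/2) ≫ |ln x|^6 as x → 0⁺.
The indeterminate product → 0, so the limit = 0.

Final answer: 0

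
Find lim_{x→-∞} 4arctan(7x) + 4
Evaluate the dominant behaviour as x → -∞; each term tends to a finite value or vanishes.
Limit = 4 - 2·π.

Final answer: 4 - 2·π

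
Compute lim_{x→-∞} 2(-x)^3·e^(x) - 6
The product is a 0·∞ indeterminate form at x → -∞.
Rewrite the product as 2(-x)^3 / e^(-x) (an ∞/∞ form) and apply L'Hôpital, or use the standard hierarchy e^(|x|) ≫ |(-x)^3| as x → -∞.
The indeterminate product → 0, so the limit = -6.

Final answer: -6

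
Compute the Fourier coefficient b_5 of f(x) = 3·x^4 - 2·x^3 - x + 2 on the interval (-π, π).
b_5 = (1/π) ∫_{-π}^{π} f(x)·sin(5x) dx.
Evaluate the integral (use parity and integration by parts as needed): b_5 = -4·π^2/5 - 26/125.

Final answer: -4·π^2/5 - 26/125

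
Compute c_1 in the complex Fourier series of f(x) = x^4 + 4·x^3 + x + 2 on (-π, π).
Compute the real Fourier coefficients first: a_1 = 48 - 8·π^2, b_1 = -46 + 8·π^2.
Then c_1 = (a_1 − i·b_1)/2 = -4·π^2 + 24 - 4·i·π^2 + 23·i.

Final answer: -4·π^2 + 24 - 4·i·π^2 + 23·i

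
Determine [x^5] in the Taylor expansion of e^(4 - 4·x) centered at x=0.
Expand to order 5: e^(4 - 4·x) = -128·x^5·e^(4)/15 + 32·x^4·e^(4)/3 - 32·x^3·e^(4)/3 + 8·x^2·e^(4) - 4·x·e^(4) + e^(4) + O(x^6).
The coefficient of x^5 is -128·e^(4)/15.

Final answer: -128·e^(4)/15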